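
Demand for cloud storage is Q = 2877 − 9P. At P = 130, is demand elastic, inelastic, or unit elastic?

Q = 1707, dQ/dP = -9.
ε = (dQ/dP)(P/Q) ≈ -0.685.
|ε| = 0.69 < 1.

inelastic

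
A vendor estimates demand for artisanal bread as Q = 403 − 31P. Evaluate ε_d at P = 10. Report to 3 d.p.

-3.333

At P = 10, Q = 93.
dQ/dP = −31.
ε = (dQ/dP)(P/Q) = (-31)(10/93).
|ε| > 1, so demand is elastic at this price.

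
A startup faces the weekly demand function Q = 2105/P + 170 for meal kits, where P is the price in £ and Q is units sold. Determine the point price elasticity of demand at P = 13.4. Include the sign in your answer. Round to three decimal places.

-0.480

At P = 13.4, Q = 327.090.
dQ/dP = −2105/P² = -11.723.
ε = (dQ/dP)(P/Q) = (-11.723)(13.4/327.090).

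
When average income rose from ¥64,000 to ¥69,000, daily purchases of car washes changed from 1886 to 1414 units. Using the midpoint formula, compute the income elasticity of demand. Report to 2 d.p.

ΔQ = -472, ΔI = 5000. Midpoints: Ī = 66,500, Q̄ = 1650.0.
ε_I = (ΔQ/ΔI)(Ī/Q̄) = (-472/5000)(66500/1650.0).

-3.80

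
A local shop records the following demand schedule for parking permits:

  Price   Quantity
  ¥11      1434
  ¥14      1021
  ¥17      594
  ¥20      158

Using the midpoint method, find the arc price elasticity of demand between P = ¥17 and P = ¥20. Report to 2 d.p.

At P = 17, Q = 594; at P = 20, Q = 158.
ΔQ = -436, ΔP = 3. Midpoints: P̄ = 18.50, Q̄ = 376.0.
ε = (ΔQ/ΔP)(P̄/Q̄) = (-436/3)(18.50/376.0).

-7.15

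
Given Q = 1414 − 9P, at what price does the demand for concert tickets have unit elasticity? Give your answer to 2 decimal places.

For linear demand Q = a − bP, ε = −bP/(a − bP). |ε| = 1 when bP = a − bP, i.e. P = a/(2b).
P = 1414/(2·9) = 1414/18 = 78.5556.

78.56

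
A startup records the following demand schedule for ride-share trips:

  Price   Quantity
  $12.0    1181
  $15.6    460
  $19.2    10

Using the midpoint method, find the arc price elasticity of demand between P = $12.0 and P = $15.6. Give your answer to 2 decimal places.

-3.37

At P = 12.0, Q = 1181; at P = 15.6, Q = 460.
ΔQ = -721, ΔP = 3.6. Midpoints: P̄ = 13.80, Q̄ = 820.5.
ε = (ΔQ/ΔP)(P̄/Q̄) = (-721/3.6)(13.80/820.5).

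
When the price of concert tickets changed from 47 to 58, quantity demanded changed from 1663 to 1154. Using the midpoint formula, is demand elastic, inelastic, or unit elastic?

elastic

Arc ε ≈ -1.725.
|ε| = 1.72 > 1.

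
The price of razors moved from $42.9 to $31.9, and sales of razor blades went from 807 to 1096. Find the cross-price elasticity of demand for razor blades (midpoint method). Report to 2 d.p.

ΔQ_x = 1096 − 807 = 289; ΔP_y = 31.9 − 42.9 = -11.
Midpoints: P̄_y = 37.40, Q̄_x = 951.5.
ε_xy = (ΔQ_x/ΔP_y)(P̄_y/Q̄_x) = (289/-11)(37.40/951.5).

-1.03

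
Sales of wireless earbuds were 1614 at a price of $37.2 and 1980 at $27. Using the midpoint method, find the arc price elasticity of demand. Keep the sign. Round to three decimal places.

ΔQ = 1980 − 1614 = 366; ΔP = 27 − 37.2 = -10.2.
Midpoints: P̄ = 32.10, Q̄ = 1797.0.
ε = (ΔQ/ΔP)(P̄/Q̄) = (366/-10.2)(32.10/1797.0).

-0.641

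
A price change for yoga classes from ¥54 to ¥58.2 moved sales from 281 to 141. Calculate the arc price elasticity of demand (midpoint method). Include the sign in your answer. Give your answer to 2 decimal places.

-8.86

ΔQ = 141 − 281 = -140; ΔP = 58.2 − 54 = 4.2.
Midpoints: P̄ = 56.10, Q̄ = 211.0.
ε = (ΔQ/ΔP)(P̄/Q̄) = (-140/4.2)(56.10/211.0).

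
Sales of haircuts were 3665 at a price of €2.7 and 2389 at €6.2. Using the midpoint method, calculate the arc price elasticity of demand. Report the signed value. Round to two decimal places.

-0.54

ΔQ = 2389 − 3665 = -1276; ΔP = 6.2 − 2.7 = 3.5.
Midpoints: P̄ = 4.45, Q̄ = 3027.0.
ε = (ΔQ/ΔP)(P̄/Q̄) = (-1276/3.5)(4.45/3027.0).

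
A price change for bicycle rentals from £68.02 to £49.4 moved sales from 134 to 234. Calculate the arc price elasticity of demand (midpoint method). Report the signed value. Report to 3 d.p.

ΔQ = 234 − 134 = 100; ΔP = 49.4 − 68.02 = -18.62.
Midpoints: P̄ = 58.71, Q̄ = 184.0.
ε = (ΔQ/ΔP)(P̄/Q̄) = (100/-18.62)(58.71/184.0).

-1.714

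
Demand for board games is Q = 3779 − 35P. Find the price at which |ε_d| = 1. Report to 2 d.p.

53.99

For linear demand Q = a − bP, ε = −bP/(a − bP). |ε| = 1 when bP = a − bP, i.e. P = a/(2b).
P = 3779/(2·35) = 3779/70 = 53.9857.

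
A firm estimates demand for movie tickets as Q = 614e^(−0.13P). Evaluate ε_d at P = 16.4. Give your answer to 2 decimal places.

-2.13

At P = 16.4, Q = 72.820.
dQ/dP = −0.13·614e^(−0.13P) = −0.13Q = -9.467.
ε = (dQ/dP)(P/Q) = (-9.467)(16.4/72.820).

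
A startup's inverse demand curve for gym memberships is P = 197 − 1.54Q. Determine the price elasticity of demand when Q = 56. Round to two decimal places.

-1.28

At Q = 56, P = 197 − 1.54(56) = 110.76.
dP/dQ = −1.54, so dQ/dP = 1/(−1.54) = -0.649.
ε = (dQ/dP)(P/Q) = (-0.649)(110.76/56).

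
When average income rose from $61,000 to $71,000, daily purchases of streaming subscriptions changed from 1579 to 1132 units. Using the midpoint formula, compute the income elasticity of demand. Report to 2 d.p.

-2.18

ΔQ = -447, ΔI = 10000. Midpoints: Ī = 66,000, Q̄ = 1355.5.
ε_I = (ΔQ/ΔI)(Ī/Q̄) = (-447/10000)(66000/1355.5).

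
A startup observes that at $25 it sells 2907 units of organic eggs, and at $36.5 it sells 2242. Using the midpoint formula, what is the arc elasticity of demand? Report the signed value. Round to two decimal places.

ΔQ = 2242 − 2907 = -665; ΔP = 36.5 − 25 = 11.5.
Midpoints: P̄ = 30.75, Q̄ = 2574.5.
ε = (ΔQ/ΔP)(P̄/Q̄) = (-665/11.5)(30.75/2574.5).

-0.69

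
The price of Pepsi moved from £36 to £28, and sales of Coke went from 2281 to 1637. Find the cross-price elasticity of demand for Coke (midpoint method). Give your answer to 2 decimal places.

ΔQ_x = 1637 − 2281 = -644; ΔP_y = 28 − 36 = -8.
Midpoints: P̄_y = 32.00, Q̄_x = 1959.0.
ε_xy = (ΔQ_x/ΔP_y)(P̄_y/Q̄_x) = (-644/-8)(32.00/1959.0).
ε_xy > 0, so the goods are substitutes.

1.31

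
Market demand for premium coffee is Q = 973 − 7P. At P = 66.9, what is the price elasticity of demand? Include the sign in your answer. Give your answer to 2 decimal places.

-0.93

At P = 66.9, Q = 504.700.
dQ/dP = −7.
ε = (dQ/dP)(P/Q) = (-7)(66.9/504.700).
|ε| < 1, so demand is inelastic at this price.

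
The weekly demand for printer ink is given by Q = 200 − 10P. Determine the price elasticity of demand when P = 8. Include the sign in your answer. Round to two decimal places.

At P = 8, Q = 120.
dQ/dP = −10.
ε = (dQ/dP)(P/Q) = (-10)(8/120).
|ε| < 1, so demand is inelastic at this price.

-0.67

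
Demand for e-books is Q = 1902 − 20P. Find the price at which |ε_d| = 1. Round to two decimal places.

For linear demand Q = a − bP, ε = −bP/(a − bP). |ε| = 1 when bP = a − bP, i.e. P = a/(2b).
P = 1902/(2·20) = 1902/40 = 47.5500.

47.55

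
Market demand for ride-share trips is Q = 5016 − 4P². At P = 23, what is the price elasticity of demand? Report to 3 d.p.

At P = 23, Q = 2900.
dQ/dP = −8P = -184.
ε = (dQ/dP)(P/Q) = (-184)(23/2900).
|ε| > 1, so demand is elastic at this price.

-1.459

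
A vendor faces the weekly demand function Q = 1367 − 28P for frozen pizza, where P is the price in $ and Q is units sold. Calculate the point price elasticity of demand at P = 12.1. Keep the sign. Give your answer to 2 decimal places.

At P = 12.1, Q = 1028.200.
dQ/dP = −28.
ε = (dQ/dP)(P/Q) = (-28)(12.1/1028.200).

-0.33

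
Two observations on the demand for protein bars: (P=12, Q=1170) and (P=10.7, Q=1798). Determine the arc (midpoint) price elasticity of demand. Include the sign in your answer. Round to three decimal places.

-3.695

ΔQ = 1798 − 1170 = 628; ΔP = 10.7 − 12 = -1.3.
Midpoints: P̄ = 11.35, Q̄ = 1484.0.
ε = (ΔQ/ΔP)(P̄/Q̄) = (628/-1.3)(11.35/1484.0).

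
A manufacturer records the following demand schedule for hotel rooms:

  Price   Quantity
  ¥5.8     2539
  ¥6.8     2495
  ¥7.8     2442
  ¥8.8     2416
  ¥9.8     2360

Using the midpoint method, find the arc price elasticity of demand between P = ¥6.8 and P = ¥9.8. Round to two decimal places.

At P = 6.8, Q = 2495; at P = 9.8, Q = 2360.
ΔQ = -135, ΔP = 3.0. Midpoints: P̄ = 8.30, Q̄ = 2427.5.
ε = (ΔQ/ΔP)(P̄/Q̄) = (-135/3.0)(8.30/2427.5).

-0.15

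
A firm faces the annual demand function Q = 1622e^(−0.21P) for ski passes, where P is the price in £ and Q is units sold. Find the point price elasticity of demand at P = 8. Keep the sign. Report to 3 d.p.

At P = 8, Q = 302.299.
dQ/dP = −0.21·1622e^(−0.21P) = −0.21Q = -63.483.
ε = (dQ/dP)(P/Q) = (-63.483)(8/302.299).

-1.680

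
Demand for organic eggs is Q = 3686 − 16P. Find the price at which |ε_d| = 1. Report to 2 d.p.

115.19

For linear demand Q = a − bP, ε = −bP/(a − bP). |ε| = 1 when bP = a − bP, i.e. P = a/(2b).
P = 3686/(2·16) = 3686/32 = 115.1875.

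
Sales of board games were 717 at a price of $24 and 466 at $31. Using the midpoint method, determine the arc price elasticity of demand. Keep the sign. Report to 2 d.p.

ΔQ = 466 − 717 = -251; ΔP = 31 − 24 = 7.
Midpoints: P̄ = 27.50, Q̄ = 591.5.
ε = (ΔQ/ΔP)(P̄/Q̄) = (-251/7)(27.50/591.5).

-1.67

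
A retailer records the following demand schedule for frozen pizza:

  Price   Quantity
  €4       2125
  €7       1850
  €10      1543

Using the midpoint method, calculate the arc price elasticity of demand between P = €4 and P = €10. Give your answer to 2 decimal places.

At P = 4, Q = 2125; at P = 10, Q = 1543.
ΔQ = -582, ΔP = 6. Midpoints: P̄ = 7.00, Q̄ = 1834.0.
ε = (ΔQ/ΔP)(P̄/Q̄) = (-582/6)(7.00/1834.0).

-0.37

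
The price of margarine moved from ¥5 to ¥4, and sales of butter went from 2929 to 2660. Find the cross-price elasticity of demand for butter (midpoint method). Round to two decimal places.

ΔQ_x = 2660 − 2929 = -269; ΔP_y = 4 − 5 = -1.
Midpoints: P̄_y = 4.50, Q̄_x = 2794.5.
ε_xy = (ΔQ_x/ΔP_y)(P̄_y/Q̄_x) = (-269/-1)(4.50/2794.5).
ε_xy > 0, so the goods are substitutes.

0.43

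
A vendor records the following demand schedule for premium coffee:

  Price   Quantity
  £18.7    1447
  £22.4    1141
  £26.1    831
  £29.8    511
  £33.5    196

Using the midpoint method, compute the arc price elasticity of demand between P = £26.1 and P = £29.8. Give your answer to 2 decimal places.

-3.60

At P = 26.1, Q = 831; at P = 29.8, Q = 511.
ΔQ = -320, ΔP = 3.7. Midpoints: P̄ = 27.95, Q̄ = 671.0.
ε = (ΔQ/ΔP)(P̄/Q̄) = (-320/3.7)(27.95/671.0).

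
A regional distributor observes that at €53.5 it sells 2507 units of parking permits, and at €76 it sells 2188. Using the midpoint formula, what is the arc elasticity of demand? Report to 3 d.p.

-0.391

ΔQ = 2188 − 2507 = -319; ΔP = 76 − 53.5 = 22.5.
Midpoints: P̄ = 64.75, Q̄ = 2347.5.
ε = (ΔQ/ΔP)(P̄/Q̄) = (-319/22.5)(64.75/2347.5).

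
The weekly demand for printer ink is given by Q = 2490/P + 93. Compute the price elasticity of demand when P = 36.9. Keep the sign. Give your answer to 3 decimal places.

At P = 36.9, Q = 160.480.
dQ/dP = −2490/P² = -1.829.
ε = (dQ/dP)(P/Q) = (-1.829)(36.9/160.480).
|ε| < 1, so demand is inelastic at this price.

-0.420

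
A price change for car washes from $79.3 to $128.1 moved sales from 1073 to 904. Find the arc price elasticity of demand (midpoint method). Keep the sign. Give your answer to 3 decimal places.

ΔQ = 904 − 1073 = -169; ΔP = 128.1 − 79.3 = 48.8.
Midpoints: P̄ = 103.70, Q̄ = 988.5.
ε = (ΔQ/ΔP)(P̄/Q̄) = (-169/48.8)(103.70/988.5).

-0.363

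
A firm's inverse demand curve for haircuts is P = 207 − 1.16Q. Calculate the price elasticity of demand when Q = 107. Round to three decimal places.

At Q = 107, P = 207 − 1.16(107) = 82.88.
dP/dQ = −1.16, so dQ/dP = 1/(−1.16) = -0.862.
ε = (dQ/dP)(P/Q) = (-0.862)(82.88/107).

-0.668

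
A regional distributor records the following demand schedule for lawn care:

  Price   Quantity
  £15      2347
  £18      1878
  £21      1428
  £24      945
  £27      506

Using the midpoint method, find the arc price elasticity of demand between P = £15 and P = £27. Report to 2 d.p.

At P = 15, Q = 2347; at P = 27, Q = 506.
ΔQ = -1841, ΔP = 12. Midpoints: P̄ = 21.00, Q̄ = 1426.5.
ε = (ΔQ/ΔP)(P̄/Q̄) = (-1841/12)(21.00/1426.5).

-2.26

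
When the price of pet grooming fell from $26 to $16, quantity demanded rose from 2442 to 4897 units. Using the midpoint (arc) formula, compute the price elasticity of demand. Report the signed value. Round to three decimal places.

ΔQ = 4897 − 2442 = 2455; ΔP = 16 − 26 = -10.
Midpoints: P̄ = 21.00, Q̄ = 3669.5.
ε = (ΔQ/ΔP)(P̄/Q̄) = (2455/-10)(21.00/3669.5).

-1.405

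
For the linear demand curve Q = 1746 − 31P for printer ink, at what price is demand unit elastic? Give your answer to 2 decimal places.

28.16

For linear demand Q = a − bP, ε = −bP/(a − bP). |ε| = 1 when bP = a − bP, i.e. P = a/(2b).
P = 1746/(2·31) = 1746/62 = 28.1613.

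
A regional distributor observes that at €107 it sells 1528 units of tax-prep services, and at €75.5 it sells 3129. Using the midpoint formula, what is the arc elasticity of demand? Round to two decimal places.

-1.99

ΔQ = 3129 − 1528 = 1601; ΔP = 75.5 − 107 = -31.5.
Midpoints: P̄ = 91.25, Q̄ = 2328.5.
ε = (ΔQ/ΔP)(P̄/Q̄) = (1601/-31.5)(91.25/2328.5).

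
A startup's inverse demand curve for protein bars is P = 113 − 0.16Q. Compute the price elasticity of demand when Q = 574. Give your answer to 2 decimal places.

-0.23

At Q = 574, P = 113 − 0.16(574) = 21.16.
dP/dQ = −0.16, so dQ/dP = 1/(−0.16) = -6.250.
ε = (dQ/dP)(P/Q) = (-6.250)(21.16/574).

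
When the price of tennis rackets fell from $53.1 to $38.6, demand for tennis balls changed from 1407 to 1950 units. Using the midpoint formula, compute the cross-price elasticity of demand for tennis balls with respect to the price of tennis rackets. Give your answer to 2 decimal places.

-1.02

ΔQ_x = 1950 − 1407 = 543; ΔP_y = 38.6 − 53.1 = -14.5.
Midpoints: P̄_y = 45.85, Q̄_x = 1678.5.
ε_xy = (ΔQ_x/ΔP_y)(P̄_y/Q̄_x) = (543/-14.5)(45.85/1678.5).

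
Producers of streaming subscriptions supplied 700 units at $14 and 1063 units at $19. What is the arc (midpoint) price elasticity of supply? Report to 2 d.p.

1.36

ΔQ = 1063 − 700 = 363; ΔP = 19 − 14 = 5.
Midpoints: P̄ = 16.50, Q̄ = 881.5.
ε_s = (ΔQ/ΔP)(P̄/Q̄) = (363/5)(16.50/881.5).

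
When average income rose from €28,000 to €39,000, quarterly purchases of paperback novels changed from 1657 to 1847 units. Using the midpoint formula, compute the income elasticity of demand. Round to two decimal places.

ΔQ = 190, ΔI = 11000. Midpoints: Ī = 33,500, Q̄ = 1752.0.
ε_I = (ΔQ/ΔI)(Ī/Q̄) = (190/11000)(33500/1752.0).

0.33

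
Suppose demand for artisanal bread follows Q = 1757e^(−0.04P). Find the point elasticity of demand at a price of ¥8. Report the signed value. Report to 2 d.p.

At P = 8, Q = 1275.844.
dQ/dP = −0.04·1757e^(−0.04P) = −0.04Q = -51.034.
ε = (dQ/dP)(P/Q) = (-51.034)(8/1275.844).
|ε| < 1, so demand is inelastic at this price.

-0.32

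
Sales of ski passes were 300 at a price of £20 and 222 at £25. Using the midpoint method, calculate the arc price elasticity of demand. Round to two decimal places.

-1.34

ΔQ = 222 − 300 = -78; ΔP = 25 − 20 = 5.
Midpoints: P̄ = 22.50, Q̄ = 261.0.
ε = (ΔQ/ΔP)(P̄/Q̄) = (-78/5)(22.50/261.0).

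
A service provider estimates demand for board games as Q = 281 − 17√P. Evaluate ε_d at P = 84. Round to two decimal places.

At P = 84, Q = 125.192.
dQ/dP = −17/(2√P) = -0.927.
ε = (dQ/dP)(P/Q) = (-0.927)(84/125.192).

-0.62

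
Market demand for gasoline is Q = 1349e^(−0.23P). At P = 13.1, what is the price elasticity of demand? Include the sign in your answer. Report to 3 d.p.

-3.013

At P = 13.1, Q = 66.295.
dQ/dP = −0.23·1349e^(−0.23P) = −0.23Q = -15.248.
ε = (dQ/dP)(P/Q) = (-15.248)(13.1/66.295).
|ε| > 1, so demand is elastic at this price.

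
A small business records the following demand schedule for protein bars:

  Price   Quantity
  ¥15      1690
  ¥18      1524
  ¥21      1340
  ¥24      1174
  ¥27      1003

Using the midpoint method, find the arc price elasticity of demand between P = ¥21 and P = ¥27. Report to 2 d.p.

-1.15

At P = 21, Q = 1340; at P = 27, Q = 1003.
ΔQ = -337, ΔP = 6. Midpoints: P̄ = 24.00, Q̄ = 1171.5.
ε = (ΔQ/ΔP)(P̄/Q̄) = (-337/6)(24.00/1171.5).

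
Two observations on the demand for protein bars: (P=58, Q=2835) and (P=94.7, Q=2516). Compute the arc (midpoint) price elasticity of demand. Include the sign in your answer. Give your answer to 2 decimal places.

-0.25

ΔQ = 2516 − 2835 = -319; ΔP = 94.7 − 58 = 36.7.
Midpoints: P̄ = 76.35, Q̄ = 2675.5.
ε = (ΔQ/ΔP)(P̄/Q̄) = (-319/36.7)(76.35/2675.5).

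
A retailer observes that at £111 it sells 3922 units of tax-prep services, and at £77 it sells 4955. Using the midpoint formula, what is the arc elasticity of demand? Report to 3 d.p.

-0.643

ΔQ = 4955 − 3922 = 1033; ΔP = 77 − 111 = -34.
Midpoints: P̄ = 94.00, Q̄ = 4438.5.
ε = (ΔQ/ΔP)(P̄/Q̄) = (1033/-34)(94.00/4438.5).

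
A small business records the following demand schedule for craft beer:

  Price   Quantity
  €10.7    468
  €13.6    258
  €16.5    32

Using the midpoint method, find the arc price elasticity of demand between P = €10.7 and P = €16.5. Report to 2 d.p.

-4.09

At P = 10.7, Q = 468; at P = 16.5, Q = 32.
ΔQ = -436, ΔP = 5.8. Midpoints: P̄ = 13.60, Q̄ = 250.0.
ε = (ΔQ/ΔP)(P̄/Q̄) = (-436/5.8)(13.60/250.0).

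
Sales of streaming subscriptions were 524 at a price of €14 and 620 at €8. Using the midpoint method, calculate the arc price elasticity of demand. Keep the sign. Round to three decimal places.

-0.308

ΔQ = 620 − 524 = 96; ΔP = 8 − 14 = -6.
Midpoints: P̄ = 11.00, Q̄ = 572.0.
ε = (ΔQ/ΔP)(P̄/Q̄) = (96/-6)(11.00/572.0).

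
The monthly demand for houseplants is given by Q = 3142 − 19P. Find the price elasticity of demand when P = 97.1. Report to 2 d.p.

-1.42

At P = 97.1, Q = 1297.100.
dQ/dP = −19.
ε = (dQ/dP)(P/Q) = (-19)(97.1/1297.100).
|ε| > 1, so demand is elastic at this price.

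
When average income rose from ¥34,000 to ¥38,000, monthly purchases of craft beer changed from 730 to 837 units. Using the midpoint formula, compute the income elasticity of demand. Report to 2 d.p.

ΔQ = 107, ΔI = 4000. Midpoints: Ī = 36,000, Q̄ = 783.5.
ε_I = (ΔQ/ΔI)(Ī/Q̄) = (107/4000)(36000/783.5).
ε_I > 0, so the good is normal.

1.23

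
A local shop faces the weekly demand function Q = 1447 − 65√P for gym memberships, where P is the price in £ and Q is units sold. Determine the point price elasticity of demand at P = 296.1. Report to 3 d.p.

At P = 296.1, Q = 328.509.
dQ/dP = −65/(2√P) = -1.889.
ε = (dQ/dP)(P/Q) = (-1.889)(296.1/328.509).

-1.702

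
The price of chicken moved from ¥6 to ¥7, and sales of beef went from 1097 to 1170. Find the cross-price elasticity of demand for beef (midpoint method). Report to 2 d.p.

ΔQ_x = 1170 − 1097 = 73; ΔP_y = 7 − 6 = 1.
Midpoints: P̄_y = 6.50, Q̄_x = 1133.5.
ε_xy = (ΔQ_x/ΔP_y)(P̄_y/Q̄_x) = (73/1)(6.50/1133.5).

0.42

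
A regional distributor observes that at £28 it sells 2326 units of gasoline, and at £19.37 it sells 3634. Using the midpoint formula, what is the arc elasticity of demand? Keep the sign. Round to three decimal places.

ΔQ = 3634 − 2326 = 1308; ΔP = 19.37 − 28 = -8.63.
Midpoints: P̄ = 23.69, Q̄ = 2980.0.
ε = (ΔQ/ΔP)(P̄/Q̄) = (1308/-8.63)(23.69/2980.0).

-1.205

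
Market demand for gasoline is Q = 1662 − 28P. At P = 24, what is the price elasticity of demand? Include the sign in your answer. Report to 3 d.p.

-0.679

At P = 24, Q = 990.
dQ/dP = −28.
ε = (dQ/dP)(P/Q) = (-28)(24/990).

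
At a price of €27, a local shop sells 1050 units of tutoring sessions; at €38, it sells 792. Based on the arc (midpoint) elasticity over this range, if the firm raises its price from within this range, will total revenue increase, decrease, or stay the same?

Arc ε = (-258/11)(32.50/921.0) ≈ -0.828.
|ε| = 0.83 < 1, so demand is inelastic. A price rise therefore raises total revenue.

increase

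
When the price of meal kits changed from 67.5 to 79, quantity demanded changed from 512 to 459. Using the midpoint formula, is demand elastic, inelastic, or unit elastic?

inelastic

Arc ε ≈ -0.695.
|ε| = 0.70 < 1.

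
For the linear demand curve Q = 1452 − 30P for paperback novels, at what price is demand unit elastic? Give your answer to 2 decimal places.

24.20

For linear demand Q = a − bP, ε = −bP/(a − bP). |ε| = 1 when bP = a − bP, i.e. P = a/(2b).
P = 1452/(2·30) = 1452/60 = 24.2000.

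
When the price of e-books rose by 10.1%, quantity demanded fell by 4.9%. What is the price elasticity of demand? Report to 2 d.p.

ε = %ΔQ / %ΔP = (-4.9)/(10.1) = -0.485.

-0.49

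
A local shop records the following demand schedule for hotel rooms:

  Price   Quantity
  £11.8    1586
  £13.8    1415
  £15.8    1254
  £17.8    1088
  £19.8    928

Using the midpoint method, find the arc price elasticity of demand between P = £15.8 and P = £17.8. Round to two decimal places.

-1.19

At P = 15.8, Q = 1254; at P = 17.8, Q = 1088.
ΔQ = -166, ΔP = 2.0. Midpoints: P̄ = 16.80, Q̄ = 1171.0.
ε = (ΔQ/ΔP)(P̄/Q̄) = (-166/2.0)(16.80/1171.0).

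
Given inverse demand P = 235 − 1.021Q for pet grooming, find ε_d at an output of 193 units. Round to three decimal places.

At Q = 193, P = 235 − 1.021(193) = 37.95.
dP/dQ = −1.021, so dQ/dP = 1/(−1.021) = -0.979.
ε = (dQ/dP)(P/Q) = (-0.979)(37.95/193).

-0.193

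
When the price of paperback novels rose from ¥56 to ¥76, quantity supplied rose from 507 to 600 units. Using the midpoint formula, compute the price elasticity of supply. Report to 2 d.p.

0.55

ΔQ = 600 − 507 = 93; ΔP = 76 − 56 = 20.
Midpoints: P̄ = 66.00, Q̄ = 553.5.
ε_s = (ΔQ/ΔP)(P̄/Q̄) = (93/20)(66.00/553.5).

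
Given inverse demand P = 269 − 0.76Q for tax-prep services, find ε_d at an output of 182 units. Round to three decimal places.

-0.945

At Q = 182, P = 269 − 0.76(182) = 130.68.
dP/dQ = −0.76, so dQ/dP = 1/(−0.76) = -1.316.
ε = (dQ/dP)(P/Q) = (-1.316)(130.68/182).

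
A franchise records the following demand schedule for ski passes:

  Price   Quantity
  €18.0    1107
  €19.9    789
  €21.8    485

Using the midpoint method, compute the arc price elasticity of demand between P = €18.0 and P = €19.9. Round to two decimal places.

At P = 18.0, Q = 1107; at P = 19.9, Q = 789.
ΔQ = -318, ΔP = 1.9. Midpoints: P̄ = 18.95, Q̄ = 948.0.
ε = (ΔQ/ΔP)(P̄/Q̄) = (-318/1.9)(18.95/948.0).

-3.35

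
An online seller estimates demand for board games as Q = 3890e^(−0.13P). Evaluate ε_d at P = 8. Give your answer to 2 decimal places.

-1.04

At P = 8, Q = 1374.939.
dQ/dP = −0.13·3890e^(−0.13P) = −0.13Q = -178.742.
ε = (dQ/dP)(P/Q) = (-178.742)(8/1374.939).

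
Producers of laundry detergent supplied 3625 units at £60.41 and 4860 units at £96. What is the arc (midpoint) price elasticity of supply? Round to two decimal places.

0.64

ΔQ = 4860 − 3625 = 1235; ΔP = 96 − 60.41 = 35.59.
Midpoints: P̄ = 78.20, Q̄ = 4242.5.
ε_s = (ΔQ/ΔP)(P̄/Q̄) = (1235/35.59)(78.20/4242.5).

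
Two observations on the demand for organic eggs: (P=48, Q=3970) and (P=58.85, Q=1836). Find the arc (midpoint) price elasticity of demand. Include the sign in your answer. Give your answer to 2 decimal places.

ΔQ = 1836 − 3970 = -2134; ΔP = 58.85 − 48 = 10.85.
Midpoints: P̄ = 53.42, Q̄ = 2903.0.
ε = (ΔQ/ΔP)(P̄/Q̄) = (-2134/10.85)(53.42/2903.0).

-3.62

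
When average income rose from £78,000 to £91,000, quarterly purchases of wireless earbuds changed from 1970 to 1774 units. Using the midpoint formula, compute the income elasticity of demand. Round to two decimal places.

ΔQ = -196, ΔI = 13000. Midpoints: Ī = 84,500, Q̄ = 1872.0.
ε_I = (ΔQ/ΔI)(Ī/Q̄) = (-196/13000)(84500/1872.0).

-0.68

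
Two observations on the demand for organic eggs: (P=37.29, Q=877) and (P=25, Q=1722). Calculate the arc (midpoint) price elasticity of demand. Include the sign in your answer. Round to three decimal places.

ΔQ = 1722 − 877 = 845; ΔP = 25 − 37.29 = -12.29.
Midpoints: P̄ = 31.14, Q̄ = 1299.5.
ε = (ΔQ/ΔP)(P̄/Q̄) = (845/-12.29)(31.14/1299.5).

-1.648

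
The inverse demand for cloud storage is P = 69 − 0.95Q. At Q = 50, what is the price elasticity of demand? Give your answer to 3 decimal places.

-0.453

At Q = 50, P = 69 − 0.95(50) = 21.50.
dP/dQ = −0.95, so dQ/dP = 1/(−0.95) = -1.053.
ε = (dQ/dP)(P/Q) = (-1.053)(21.50/50).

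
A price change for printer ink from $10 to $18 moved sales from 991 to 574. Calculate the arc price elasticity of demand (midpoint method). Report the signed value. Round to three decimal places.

ΔQ = 574 − 991 = -417; ΔP = 18 − 10 = 8.
Midpoints: P̄ = 14.00, Q̄ = 782.5.
ε = (ΔQ/ΔP)(P̄/Q̄) = (-417/8)(14.00/782.5).

-0.933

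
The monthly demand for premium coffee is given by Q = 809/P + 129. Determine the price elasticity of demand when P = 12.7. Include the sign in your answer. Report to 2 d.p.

-0.33

At P = 12.7, Q = 192.701.
dQ/dP = −809/P² = -5.016.
ε = (dQ/dP)(P/Q) = (-5.016)(12.7/192.701).
|ε| < 1, so demand is inelastic at this price.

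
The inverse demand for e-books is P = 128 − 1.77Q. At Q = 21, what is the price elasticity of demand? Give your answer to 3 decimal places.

-2.444

At Q = 21, P = 128 − 1.77(21) = 90.83.
dP/dQ = −1.77, so dQ/dP = 1/(−1.77) = -0.565.
ε = (dQ/dP)(P/Q) = (-0.565)(90.83/21).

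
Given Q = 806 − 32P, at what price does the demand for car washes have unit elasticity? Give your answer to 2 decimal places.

12.59

For linear demand Q = a − bP, ε = −bP/(a − bP). |ε| = 1 when bP = a − bP, i.e. P = a/(2b).
P = 806/(2·32) = 806/64 = 12.5938.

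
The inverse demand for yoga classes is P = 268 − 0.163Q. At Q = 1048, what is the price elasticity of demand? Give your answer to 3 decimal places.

-0.569

At Q = 1048, P = 268 − 0.163(1048) = 97.18.
dP/dQ = −0.163, so dQ/dP = 1/(−0.163) = -6.135.
ε = (dQ/dP)(P/Q) = (-6.135)(97.18/1048).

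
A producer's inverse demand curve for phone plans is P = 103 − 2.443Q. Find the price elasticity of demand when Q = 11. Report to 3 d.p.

At Q = 11, P = 103 − 2.443(11) = 76.13.
dP/dQ = −2.443, so dQ/dP = 1/(−2.443) = -0.409.
ε = (dQ/dP)(P/Q) = (-0.409)(76.13/11).

-2.833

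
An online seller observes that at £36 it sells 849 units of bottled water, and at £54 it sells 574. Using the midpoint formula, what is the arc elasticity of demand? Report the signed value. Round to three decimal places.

-0.966

ΔQ = 574 − 849 = -275; ΔP = 54 − 36 = 18.
Midpoints: P̄ = 45.00, Q̄ = 711.5.
ε = (ΔQ/ΔP)(P̄/Q̄) = (-275/18)(45.00/711.5).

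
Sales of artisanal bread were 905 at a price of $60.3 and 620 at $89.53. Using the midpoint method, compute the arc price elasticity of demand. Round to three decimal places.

ΔQ = 620 − 905 = -285; ΔP = 89.53 − 60.3 = 29.23.
Midpoints: P̄ = 74.91, Q̄ = 762.5.
ε = (ΔQ/ΔP)(P̄/Q̄) = (-285/29.23)(74.91/762.5).

-0.958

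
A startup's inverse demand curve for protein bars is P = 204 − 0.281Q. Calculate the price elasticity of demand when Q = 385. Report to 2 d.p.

At Q = 385, P = 204 − 0.281(385) = 95.81.
dP/dQ = −0.281, so dQ/dP = 1/(−0.281) = -3.559.
ε = (dQ/dP)(P/Q) = (-3.559)(95.81/385).

-0.89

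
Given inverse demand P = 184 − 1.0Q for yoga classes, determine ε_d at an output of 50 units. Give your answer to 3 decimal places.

At Q = 50, P = 184 − 1.0(50) = 134.00.
dP/dQ = −1.0, so dQ/dP = 1/(−1.0) = -1.000.
ε = (dQ/dP)(P/Q) = (-1.000)(134.00/50).

-2.680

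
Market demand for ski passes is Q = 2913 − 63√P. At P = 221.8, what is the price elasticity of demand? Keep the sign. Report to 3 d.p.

At P = 221.8, Q = 1974.744.
dQ/dP = −63/(2√P) = -2.115.
ε = (dQ/dP)(P/Q) = (-2.115)(221.8/1974.744).

-0.238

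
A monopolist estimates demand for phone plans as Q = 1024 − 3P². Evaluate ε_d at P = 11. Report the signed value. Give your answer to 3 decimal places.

At P = 11, Q = 661.
dQ/dP = −6P = -66.
ε = (dQ/dP)(P/Q) = (-66)(11/661).

-1.098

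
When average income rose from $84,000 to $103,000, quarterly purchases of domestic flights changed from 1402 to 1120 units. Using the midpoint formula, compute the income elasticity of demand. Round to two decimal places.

-1.10

ΔQ = -282, ΔI = 19000. Midpoints: Ī = 93,500, Q̄ = 1261.0.
ε_I = (ΔQ/ΔI)(Ī/Q̄) = (-282/19000)(93500/1261.0).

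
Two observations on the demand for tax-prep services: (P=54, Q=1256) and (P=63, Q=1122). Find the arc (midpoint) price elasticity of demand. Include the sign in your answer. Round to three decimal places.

-0.733

ΔQ = 1122 − 1256 = -134; ΔP = 63 − 54 = 9.
Midpoints: P̄ = 58.50, Q̄ = 1189.0.
ε = (ΔQ/ΔP)(P̄/Q̄) = (-134/9)(58.50/1189.0).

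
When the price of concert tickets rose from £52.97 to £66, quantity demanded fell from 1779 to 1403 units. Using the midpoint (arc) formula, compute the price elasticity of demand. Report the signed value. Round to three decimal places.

ΔQ = 1403 − 1779 = -376; ΔP = 66 − 52.97 = 13.03.
Midpoints: P̄ = 59.48, Q̄ = 1591.0.
ε = (ΔQ/ΔP)(P̄/Q̄) = (-376/13.03)(59.48/1591.0).

-1.079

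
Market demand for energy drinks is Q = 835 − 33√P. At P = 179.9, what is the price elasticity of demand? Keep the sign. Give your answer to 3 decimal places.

At P = 179.9, Q = 392.382.
dQ/dP = −33/(2√P) = -1.230.
ε = (dQ/dP)(P/Q) = (-1.230)(179.9/392.382).

-0.564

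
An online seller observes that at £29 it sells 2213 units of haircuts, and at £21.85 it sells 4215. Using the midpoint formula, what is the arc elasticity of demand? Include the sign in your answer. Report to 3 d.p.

ΔQ = 4215 − 2213 = 2002; ΔP = 21.85 − 29 = -7.15.
Midpoints: P̄ = 25.43, Q̄ = 3214.0.
ε = (ΔQ/ΔP)(P̄/Q̄) = (2002/-7.15)(25.43/3214.0).

-2.215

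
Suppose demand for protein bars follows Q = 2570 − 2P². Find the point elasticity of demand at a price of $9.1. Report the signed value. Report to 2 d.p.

At P = 9.1, Q = 2404.380.
dQ/dP = −4P = -36.400.
ε = (dQ/dP)(P/Q) = (-36.400)(9.1/2404.380).

-0.14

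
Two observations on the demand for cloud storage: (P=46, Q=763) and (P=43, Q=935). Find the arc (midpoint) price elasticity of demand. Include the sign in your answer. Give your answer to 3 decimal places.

ΔQ = 935 − 763 = 172; ΔP = 43 − 46 = -3.
Midpoints: P̄ = 44.50, Q̄ = 849.0.
ε = (ΔQ/ΔP)(P̄/Q̄) = (172/-3)(44.50/849.0).

-3.005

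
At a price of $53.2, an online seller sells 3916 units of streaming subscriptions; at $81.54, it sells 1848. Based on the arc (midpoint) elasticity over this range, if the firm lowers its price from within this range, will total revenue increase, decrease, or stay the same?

increase

Arc ε = (-2068/28.34)(67.37/2882.0) ≈ -1.706.
|ε| = 1.71 > 1, so demand is elastic. A price cut therefore raises total revenue.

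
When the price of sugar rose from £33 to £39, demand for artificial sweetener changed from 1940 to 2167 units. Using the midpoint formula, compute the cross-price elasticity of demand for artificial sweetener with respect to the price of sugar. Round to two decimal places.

0.66

ΔQ_x = 2167 − 1940 = 227; ΔP_y = 39 − 33 = 6.
Midpoints: P̄_y = 36.00, Q̄_x = 2053.5.
ε_xy = (ΔQ_x/ΔP_y)(P̄_y/Q̄_x) = (227/6)(36.00/2053.5).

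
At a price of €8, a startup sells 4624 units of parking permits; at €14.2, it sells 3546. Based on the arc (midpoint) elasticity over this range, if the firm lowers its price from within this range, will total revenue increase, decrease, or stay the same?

Arc ε = (-1078/6.2)(11.10/4085.0) ≈ -0.472.
|ε| = 0.47 < 1, so demand is inelastic. A price cut therefore reduces total revenue.

decrease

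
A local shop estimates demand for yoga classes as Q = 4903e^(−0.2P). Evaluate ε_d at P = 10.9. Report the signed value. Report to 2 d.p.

At P = 10.9, Q = 554.243.
dQ/dP = −0.2·4903e^(−0.2P) = −0.2Q = -110.849.
ε = (dQ/dP)(P/Q) = (-110.849)(10.9/554.243).

-2.18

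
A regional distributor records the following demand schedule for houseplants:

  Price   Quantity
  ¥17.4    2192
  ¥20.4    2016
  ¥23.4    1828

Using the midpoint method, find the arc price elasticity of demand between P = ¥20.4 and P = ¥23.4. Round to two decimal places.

-0.71

At P = 20.4, Q = 2016; at P = 23.4, Q = 1828.
ΔQ = -188, ΔP = 3.0. Midpoints: P̄ = 21.90, Q̄ = 1922.0.
ε = (ΔQ/ΔP)(P̄/Q̄) = (-188/3.0)(21.90/1922.0).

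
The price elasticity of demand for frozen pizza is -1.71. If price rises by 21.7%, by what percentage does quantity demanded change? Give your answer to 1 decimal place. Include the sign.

-37.1%

%ΔQ ≈ ε × %ΔP = (-1.71)(21.7%) = -37.11%.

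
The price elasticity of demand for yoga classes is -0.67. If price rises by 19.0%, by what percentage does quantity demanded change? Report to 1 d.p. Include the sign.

-12.7%

%ΔQ ≈ ε × %ΔP = (-0.67)(19.0%) = -12.73%.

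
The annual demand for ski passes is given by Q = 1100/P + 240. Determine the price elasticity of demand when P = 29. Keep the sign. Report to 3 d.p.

At P = 29, Q = 277.931.
dQ/dP = −1100/P² = -1.308.
ε = (dQ/dP)(P/Q) = (-1.308)(29/277.931).

-0.136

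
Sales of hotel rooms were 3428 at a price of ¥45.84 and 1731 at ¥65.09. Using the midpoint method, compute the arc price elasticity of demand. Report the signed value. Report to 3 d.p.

ΔQ = 1731 − 3428 = -1697; ΔP = 65.09 − 45.84 = 19.25.
Midpoints: P̄ = 55.47, Q̄ = 2579.5.
ε = (ΔQ/ΔP)(P̄/Q̄) = (-1697/19.25)(55.47/2579.5).

-1.896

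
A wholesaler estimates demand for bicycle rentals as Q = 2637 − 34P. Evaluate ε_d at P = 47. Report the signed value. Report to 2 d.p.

At P = 47, Q = 1039.
dQ/dP = −34.
ε = (dQ/dP)(P/Q) = (-34)(47/1039).
|ε| > 1, so demand is elastic at this price.

-1.54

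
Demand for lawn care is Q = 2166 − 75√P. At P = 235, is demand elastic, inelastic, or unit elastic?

Q = 1016.272, dQ/dP = -2.446.
ε = (dQ/dP)(P/Q) ≈ -0.566.
|ε| = 0.57 < 1.

inelastic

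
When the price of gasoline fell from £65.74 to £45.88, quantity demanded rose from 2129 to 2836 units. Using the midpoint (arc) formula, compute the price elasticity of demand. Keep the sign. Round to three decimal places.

-0.800

ΔQ = 2836 − 2129 = 707; ΔP = 45.88 − 65.74 = -19.86.
Midpoints: P̄ = 55.81, Q̄ = 2482.5.
ε = (ΔQ/ΔP)(P̄/Q̄) = (707/-19.86)(55.81/2482.5).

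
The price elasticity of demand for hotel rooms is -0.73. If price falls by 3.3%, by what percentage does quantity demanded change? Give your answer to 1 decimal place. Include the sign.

2.4%

%ΔQ ≈ ε × %ΔP = (-0.73)(-3.3%) = 2.41%.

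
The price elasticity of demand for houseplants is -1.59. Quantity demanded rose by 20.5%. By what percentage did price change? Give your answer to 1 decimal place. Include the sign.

%ΔP ≈ %ΔQ / ε = (20.5%)/(-1.59) = -12.89%.

-12.9%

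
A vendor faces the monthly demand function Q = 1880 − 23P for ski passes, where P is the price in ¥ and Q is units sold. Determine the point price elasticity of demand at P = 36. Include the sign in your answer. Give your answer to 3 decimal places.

At P = 36, Q = 1052.
dQ/dP = −23.
ε = (dQ/dP)(P/Q) = (-23)(36/1052).
|ε| < 1, so demand is inelastic at this price.

-0.787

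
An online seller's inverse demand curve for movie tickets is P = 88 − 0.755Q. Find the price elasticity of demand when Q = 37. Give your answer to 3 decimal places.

-2.150

At Q = 37, P = 88 − 0.755(37) = 60.06.
dP/dQ = −0.755, so dQ/dP = 1/(−0.755) = -1.325.
ε = (dQ/dP)(P/Q) = (-1.325)(60.06/37).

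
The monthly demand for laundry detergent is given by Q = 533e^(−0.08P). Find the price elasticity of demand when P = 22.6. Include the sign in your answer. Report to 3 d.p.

-1.808

At P = 22.6, Q = 87.402.
dQ/dP = −0.08·533e^(−0.08P) = −0.08Q = -6.992.
ε = (dQ/dP)(P/Q) = (-6.992)(22.6/87.402).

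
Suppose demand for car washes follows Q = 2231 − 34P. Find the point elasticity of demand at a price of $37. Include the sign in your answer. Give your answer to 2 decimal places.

At P = 37, Q = 973.
dQ/dP = −34.
ε = (dQ/dP)(P/Q) = (-34)(37/973).
|ε| > 1, so demand is elastic at this price.

-1.29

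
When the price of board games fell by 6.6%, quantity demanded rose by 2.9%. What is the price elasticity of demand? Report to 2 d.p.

-0.44

ε = %ΔQ / %ΔP = (2.9)/(-6.6) = -0.439.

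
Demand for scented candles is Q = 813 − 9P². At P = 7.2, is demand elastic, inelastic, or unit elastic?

Q = 346.440, dQ/dP = -129.600.
ε = (dQ/dP)(P/Q) ≈ -2.693.
|ε| = 2.69 > 1.

elastic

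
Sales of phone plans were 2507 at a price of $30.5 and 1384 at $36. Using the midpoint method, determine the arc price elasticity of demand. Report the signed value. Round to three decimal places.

ΔQ = 1384 − 2507 = -1123; ΔP = 36 − 30.5 = 5.5.
Midpoints: P̄ = 33.25, Q̄ = 1945.5.
ε = (ΔQ/ΔP)(P̄/Q̄) = (-1123/5.5)(33.25/1945.5).

-3.490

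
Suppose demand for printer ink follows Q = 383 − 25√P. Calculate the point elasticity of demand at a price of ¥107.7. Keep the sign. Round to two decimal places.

At P = 107.7, Q = 123.553.
dQ/dP = −25/(2√P) = -1.204.
ε = (dQ/dP)(P/Q) = (-1.204)(107.7/123.553).
|ε| > 1, so demand is elastic at this price.

-1.05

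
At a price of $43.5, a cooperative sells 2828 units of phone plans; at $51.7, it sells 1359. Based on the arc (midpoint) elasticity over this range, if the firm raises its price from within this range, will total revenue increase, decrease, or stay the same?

decrease

Arc ε = (-1469/8.2)(47.60/2093.5) ≈ -4.073.
|ε| = 4.07 > 1, so demand is elastic. A price rise therefore reduces total revenue.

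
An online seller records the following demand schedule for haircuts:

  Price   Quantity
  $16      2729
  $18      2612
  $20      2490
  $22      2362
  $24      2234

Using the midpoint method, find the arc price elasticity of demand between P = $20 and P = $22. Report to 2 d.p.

At P = 20, Q = 2490; at P = 22, Q = 2362.
ΔQ = -128, ΔP = 2. Midpoints: P̄ = 21.00, Q̄ = 2426.0.
ε = (ΔQ/ΔP)(P̄/Q̄) = (-128/2)(21.00/2426.0).

-0.55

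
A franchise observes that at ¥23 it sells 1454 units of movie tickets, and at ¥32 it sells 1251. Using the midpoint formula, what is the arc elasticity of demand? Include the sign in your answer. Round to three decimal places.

-0.459

ΔQ = 1251 − 1454 = -203; ΔP = 32 − 23 = 9.
Midpoints: P̄ = 27.50, Q̄ = 1352.5.
ε = (ΔQ/ΔP)(P̄/Q̄) = (-203/9)(27.50/1352.5).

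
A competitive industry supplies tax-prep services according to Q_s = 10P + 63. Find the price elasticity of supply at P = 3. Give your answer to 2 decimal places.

0.32

At P = 3, Q_s = 93.
dQ_s/dP = 10.
ε_s = (dQ_s/dP)(P/Q_s) = (10)(3/93).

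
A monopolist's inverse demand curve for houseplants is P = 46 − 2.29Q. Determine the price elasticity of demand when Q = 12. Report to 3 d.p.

At Q = 12, P = 46 − 2.29(12) = 18.52.
dP/dQ = −2.29, so dQ/dP = 1/(−2.29) = -0.437.
ε = (dQ/dP)(P/Q) = (-0.437)(18.52/12).

-0.674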